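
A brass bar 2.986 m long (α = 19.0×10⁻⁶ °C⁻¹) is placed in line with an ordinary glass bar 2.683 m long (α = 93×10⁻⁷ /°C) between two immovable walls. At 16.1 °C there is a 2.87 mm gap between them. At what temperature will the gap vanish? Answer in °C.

T = 51.2 °C

Gap closes when ΔL₁ + ΔL₂ = 2.87 mm = 2.87×10⁻³ m
(α₁L₁ + α₂L₂)ΔT = g
α₁L₁ + α₂L₂ = 19.0×10⁻⁶×2.986 + 93×10⁻⁷×2.683 = 8.16859×10⁻⁵ m/K
ΔT = 2.87×10⁻³ / 8.16859×10⁻⁵ = 35.135 K
T = 16.1 + 35.135 = 51.235 °C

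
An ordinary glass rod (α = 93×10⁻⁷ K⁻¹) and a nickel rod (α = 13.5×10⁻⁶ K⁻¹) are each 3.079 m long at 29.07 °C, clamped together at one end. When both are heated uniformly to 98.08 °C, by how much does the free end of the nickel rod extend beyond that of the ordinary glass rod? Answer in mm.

0.892 mm

ΔT = 69.01 K
ordinary glass: ΔL = 93×10⁻⁷ × 3.079 m × 69.01 = 1.9761×10⁻³ m = 1.9761 mm
nickel: ΔL = 13.5×10⁻⁶ × 3.079 m × 69.01 = 2.8685×10⁻³ m = 2.8685 mm
difference = 2.8685 − 1.9761 = 0.8924 mm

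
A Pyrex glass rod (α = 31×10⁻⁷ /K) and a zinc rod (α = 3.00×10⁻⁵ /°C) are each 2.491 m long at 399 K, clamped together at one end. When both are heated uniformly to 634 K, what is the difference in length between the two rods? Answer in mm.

ΔT = 235 K
Pyrex glass: ΔL = 31×10⁻⁷ × 2.491 m × 235 = 1.8147×10⁻³ m = 1.8147 mm
zinc: ΔL = 3.00×10⁻⁵ × 2.491 m × 235 = 1.7562×10⁻² m = 17.562 mm
difference = 17.562 − 1.8147 = 15.7473 mm

15.7 mm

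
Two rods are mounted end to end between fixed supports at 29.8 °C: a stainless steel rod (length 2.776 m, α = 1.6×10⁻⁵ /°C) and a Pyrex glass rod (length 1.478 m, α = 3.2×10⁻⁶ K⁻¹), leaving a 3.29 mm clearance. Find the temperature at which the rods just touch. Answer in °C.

T = 96.7 °C

Gap closes when ΔL₁ + ΔL₂ = 3.29 mm = 3.29×10⁻³ m
(α₁L₁ + α₂L₂)ΔT = g
α₁L₁ + α₂L₂ = 1.6×10⁻⁵×2.776 + 3.2×10⁻⁶×1.478 = 4.91456×10⁻⁵ m/K
ΔT = 3.29×10⁻³ / 4.91456×10⁻⁵ = 66.944 K
T = 29.8 + 66.944 = 96.744 °C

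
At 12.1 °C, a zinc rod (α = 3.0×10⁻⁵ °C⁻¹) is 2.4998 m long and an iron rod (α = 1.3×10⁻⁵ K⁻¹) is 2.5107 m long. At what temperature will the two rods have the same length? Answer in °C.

Equal length when α₁L₁ΔT − α₂L₂ΔT = L₂ − L₁ = 1.09×10⁻² m
α₁L₁ = 7.4994×10⁻⁵, α₂L₂ = 3.26391×10⁻⁵ → Δ(αL) = 4.23549×10⁻⁵ m/K
ΔT = 1.09×10⁻² / 4.23549×10⁻⁵ = 257.349 K, so T = 12.1 + 257.349 = 269.449 °C

T = 269.4 °C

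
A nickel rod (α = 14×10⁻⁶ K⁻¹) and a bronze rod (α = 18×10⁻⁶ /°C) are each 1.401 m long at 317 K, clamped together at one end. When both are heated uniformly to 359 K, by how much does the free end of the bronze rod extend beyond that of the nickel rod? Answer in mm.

0.235 mm

ΔT = 42 K
nickel: ΔL = 14×10⁻⁶ × 1.401 m × 42 = 8.2379×10⁻⁴ m = 0.82379 mm
bronze: ΔL = 18×10⁻⁶ × 1.401 m × 42 = 1.0592×10⁻³ m = 1.0592 mm
difference = 1.0592 − 0.82379 = 0.23541 mm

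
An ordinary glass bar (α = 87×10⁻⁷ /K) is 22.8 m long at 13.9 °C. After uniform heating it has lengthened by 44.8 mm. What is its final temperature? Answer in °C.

T = 240 °C

ΔL = αL₀ΔT ⇒ ΔT = ΔL / (αL₀)
ΔT = 44.8×10⁻³ m / (87×10⁻⁷ × 22.8 m) = 225.85 K
T = 13.9 + 225.85 = 239.75 °C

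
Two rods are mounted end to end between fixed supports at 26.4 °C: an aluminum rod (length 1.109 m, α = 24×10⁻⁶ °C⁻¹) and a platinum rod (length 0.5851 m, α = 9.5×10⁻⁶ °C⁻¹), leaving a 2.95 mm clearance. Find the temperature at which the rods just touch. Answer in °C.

T = 118 °C

α₁L₁ = 2.6616×10⁻⁵ m/K, α₂L₂ = 5.55845×10⁻⁶ m/K → total 3.217445×10⁻⁵ m/K
ΔT = g/(α₁L₁+α₂L₂) = 2.95×10⁻³ / 3.217445×10⁻⁵ = 91.69 K
T = 26.4 + 91.69 = 118.09 °C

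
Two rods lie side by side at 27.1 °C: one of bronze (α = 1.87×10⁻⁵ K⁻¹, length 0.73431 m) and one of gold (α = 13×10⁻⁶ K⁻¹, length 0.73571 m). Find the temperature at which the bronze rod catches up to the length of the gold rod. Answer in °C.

T = 363.0 °C

L₁(1 + α₁ΔT) = L₂(1 + α₂ΔT) ⇒ ΔT = (L₂ − L₁)/(α₁L₁ − α₂L₂)
L₂ − L₁ = 0.73571 − 0.73431 = 1.40×10⁻³ m
α₁L₁ − α₂L₂ = 1.87×10⁻⁵×0.73431 − 13×10⁻⁶×0.73571 = 4.167367×10⁻⁶ m/K
ΔT = 1.40×10⁻³ / 4.167367×10⁻⁶ = 335.944 K
T = 27.1 + 335.944 = 363.044 °C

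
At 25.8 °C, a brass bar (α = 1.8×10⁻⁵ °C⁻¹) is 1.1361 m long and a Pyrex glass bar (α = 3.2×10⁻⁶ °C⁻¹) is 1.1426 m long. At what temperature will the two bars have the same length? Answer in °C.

T = 412.9 °C

Equal length when α₁L₁ΔT − α₂L₂ΔT = L₂ − L₁ = 6.50×10⁻³ m
α₁L₁ = 2.04498×10⁻⁵, α₂L₂ = 3.65632×10⁻⁶ → Δ(αL) = 1.679348×10⁻⁵ m/K
ΔT = 6.50×10⁻³ / 1.679348×10⁻⁵ = 387.055 K, so T = 25.8 + 387.055 = 412.855 °C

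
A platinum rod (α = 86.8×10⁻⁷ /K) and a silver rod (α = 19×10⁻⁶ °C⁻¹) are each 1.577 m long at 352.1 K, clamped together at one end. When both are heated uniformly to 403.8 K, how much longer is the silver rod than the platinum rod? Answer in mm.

0.841 mm

ΔT = 51.7 K
platinum: ΔL = 86.8×10⁻⁷ × 1.577 m × 51.7 = 7.0769×10⁻⁴ m = 0.70769 mm
silver: ΔL = 19×10⁻⁶ × 1.577 m × 51.7 = 1.5491×10⁻³ m = 1.5491 mm
difference = 1.5491 − 0.70769 = 0.84141 mm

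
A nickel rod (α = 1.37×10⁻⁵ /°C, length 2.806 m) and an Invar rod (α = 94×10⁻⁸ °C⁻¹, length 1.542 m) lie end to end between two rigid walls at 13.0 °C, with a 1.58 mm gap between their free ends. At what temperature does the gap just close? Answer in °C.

T = 52.6 °C

Gap closes when ΔL₁ + ΔL₂ = 1.58 mm = 1.58×10⁻³ m
(α₁L₁ + α₂L₂)ΔT = g
α₁L₁ + α₂L₂ = 1.37×10⁻⁵×2.806 + 94×10⁻⁸×1.542 = 3.989168×10⁻⁵ m/K
ΔT = 1.58×10⁻³ / 3.989168×10⁻⁵ = 39.607 K
T = 13.0 + 39.607 = 52.607 °C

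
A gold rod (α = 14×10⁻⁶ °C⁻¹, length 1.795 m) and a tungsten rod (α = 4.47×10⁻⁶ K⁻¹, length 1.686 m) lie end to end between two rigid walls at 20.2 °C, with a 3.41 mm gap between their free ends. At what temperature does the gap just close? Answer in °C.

T = 125 °C

α₁L₁ = 2.513×10⁻⁵ m/K, α₂L₂ = 7.53642×10⁻⁶ m/K → total 3.266642×10⁻⁵ m/K
ΔT = g/(α₁L₁+α₂L₂) = 3.41×10⁻³ / 3.266642×10⁻⁵ = 104.39 K
T = 20.2 + 104.39 = 124.59 °C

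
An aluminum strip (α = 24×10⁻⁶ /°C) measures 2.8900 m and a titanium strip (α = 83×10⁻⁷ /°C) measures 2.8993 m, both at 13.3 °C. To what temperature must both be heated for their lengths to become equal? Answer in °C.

L₁(1 + α₁ΔT) = L₂(1 + α₂ΔT) ⇒ ΔT = (L₂ − L₁)/(α₁L₁ − α₂L₂)
L₂ − L₁ = 2.8993 − 2.8900 = 9.30×10⁻³ m
α₁L₁ − α₂L₂ = 24×10⁻⁶×2.8900 − 83×10⁻⁷×2.8993 = 4.529581×10⁻⁵ m/K
ΔT = 9.30×10⁻³ / 4.529581×10⁻⁵ = 205.317 K
T = 13.3 + 205.317 = 218.617 °C

T = 218.6 °C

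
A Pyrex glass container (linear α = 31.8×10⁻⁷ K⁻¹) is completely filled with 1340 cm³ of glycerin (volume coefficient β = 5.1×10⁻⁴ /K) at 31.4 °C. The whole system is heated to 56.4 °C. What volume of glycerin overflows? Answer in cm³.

The container also expands: β_container ≈ 3α = 9.54×10⁻⁶ /K
Net overflow = V₀(β_liq − 3α_cont)ΔT
β − 3α = 5.10×10⁻⁴ − 9.54×10⁻⁶ = 5.0046×10⁻⁴ /K; ΔT = 25.0 K
ΔV = 1340 × 5.0046×10⁻⁴ × 25.0 = 16.8 cm³

16.8 cm³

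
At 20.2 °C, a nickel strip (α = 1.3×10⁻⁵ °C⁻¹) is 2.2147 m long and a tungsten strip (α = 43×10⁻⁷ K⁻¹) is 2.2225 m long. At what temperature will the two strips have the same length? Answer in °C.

L₁(1 + α₁ΔT) = L₂(1 + α₂ΔT) ⇒ ΔT = (L₂ − L₁)/(α₁L₁ − α₂L₂)
L₂ − L₁ = 2.2225 − 2.2147 = 7.80×10⁻³ m
α₁L₁ − α₂L₂ = 1.3×10⁻⁵×2.2147 − 43×10⁻⁷×2.2225 = 1.923435×10⁻⁵ m/K
ΔT = 7.80×10⁻³ / 1.923435×10⁻⁵ = 405.524 K
T = 20.2 + 405.524 = 425.724 °C

T = 425.7 °C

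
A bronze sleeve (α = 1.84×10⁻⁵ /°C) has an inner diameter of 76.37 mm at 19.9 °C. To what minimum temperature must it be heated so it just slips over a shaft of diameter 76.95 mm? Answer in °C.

T = 433 °C

Required Δd = 76.95 − 76.37 = 0.58 mm
Δd = αd₀ΔT ⇒ ΔT = Δd/(αd₀) = 0.58 / (1.84×10⁻⁵ × 76.37) = 412.75 K
T_min = 19.9 + 412.75 = 432.65 °C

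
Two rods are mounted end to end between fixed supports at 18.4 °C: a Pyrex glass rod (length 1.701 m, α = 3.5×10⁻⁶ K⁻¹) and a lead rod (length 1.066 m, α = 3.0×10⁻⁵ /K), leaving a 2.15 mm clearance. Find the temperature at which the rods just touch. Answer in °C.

T = 75.1 °C

Gap closes when ΔL₁ + ΔL₂ = 2.15 mm = 2.15×10⁻³ m
(α₁L₁ + α₂L₂)ΔT = g
α₁L₁ + α₂L₂ = 3.5×10⁻⁶×1.701 + 3.0×10⁻⁵×1.066 = 3.79335×10⁻⁵ m/K
ΔT = 2.15×10⁻³ / 3.79335×10⁻⁵ = 56.678 K
T = 18.4 + 56.678 = 75.078 °C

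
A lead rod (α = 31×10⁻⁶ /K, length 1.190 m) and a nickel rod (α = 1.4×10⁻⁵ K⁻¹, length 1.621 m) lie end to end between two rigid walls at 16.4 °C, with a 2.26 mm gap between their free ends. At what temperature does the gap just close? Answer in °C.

T = 54.3 °C

α₁L₁ = 3.689×10⁻⁵ m/K, α₂L₂ = 2.2694×10⁻⁵ m/K → total 5.9584×10⁻⁵ m/K
ΔT = g/(α₁L₁+α₂L₂) = 2.26×10⁻³ / 5.9584×10⁻⁵ = 37.930 K
T = 16.4 + 37.930 = 54.330 °C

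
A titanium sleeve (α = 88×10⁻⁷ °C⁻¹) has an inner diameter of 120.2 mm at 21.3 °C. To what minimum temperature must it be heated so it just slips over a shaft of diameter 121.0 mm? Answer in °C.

T = 778 °C

Required Δd = 121.0 − 120.2 = 0.8 mm
Δd = αd₀ΔT ⇒ ΔT = Δd/(αd₀) = 0.8 / (88×10⁻⁷ × 120.2) = 756.32 K
T_min = 21.3 + 756.32 = 777.62 °C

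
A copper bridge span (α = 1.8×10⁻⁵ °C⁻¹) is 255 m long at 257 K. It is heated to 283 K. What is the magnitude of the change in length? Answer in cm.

|ΔT| = |283 − 257| = 26 K
ΔL = αL₀ΔT = (1.8×10⁻⁵)(255)(26) = 1.19×10⁻¹ m

ΔL = 11.9 cm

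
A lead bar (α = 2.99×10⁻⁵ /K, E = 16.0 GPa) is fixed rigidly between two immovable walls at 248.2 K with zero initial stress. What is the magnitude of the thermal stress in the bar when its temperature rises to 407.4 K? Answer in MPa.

Fully constrained: the free strain ε = αΔT is blocked, so σ = Eε = EαΔT.
|ΔT| = 159.2 K
σ = 16.0×10⁹ × 2.99×10⁻⁵ × 159.2 = 7.62×10⁷ Pa

σ = 76.2 MPa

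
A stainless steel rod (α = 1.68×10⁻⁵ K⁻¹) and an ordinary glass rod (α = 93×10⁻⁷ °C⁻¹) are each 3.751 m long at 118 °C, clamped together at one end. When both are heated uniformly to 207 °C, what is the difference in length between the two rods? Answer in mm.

ΔT = 89 K
stainless steel: ΔL = 1.68×10⁻⁵ × 3.751 m × 89 = 5.6085×10⁻³ m = 5.6085 mm
ordinary glass: ΔL = 93×10⁻⁷ × 3.751 m × 89 = 3.1047×10⁻³ m = 3.1047 mm
difference = 5.6085 − 3.1047 = 2.5038 mm

2.50 mm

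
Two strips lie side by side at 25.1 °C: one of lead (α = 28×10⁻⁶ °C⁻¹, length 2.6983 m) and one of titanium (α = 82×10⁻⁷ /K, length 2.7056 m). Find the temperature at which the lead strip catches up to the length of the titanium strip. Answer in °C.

Equal length when α₁L₁ΔT − α₂L₂ΔT = L₂ − L₁ = 7.30×10⁻³ m
α₁L₁ = 7.55524×10⁻⁵, α₂L₂ = 2.218592×10⁻⁵ → Δ(αL) = 5.336648×10⁻⁵ m/K
ΔT = 7.30×10⁻³ / 5.336648×10⁻⁵ = 136.790 K, so T = 25.1 + 136.790 = 161.890 °C

T = 161.9 °C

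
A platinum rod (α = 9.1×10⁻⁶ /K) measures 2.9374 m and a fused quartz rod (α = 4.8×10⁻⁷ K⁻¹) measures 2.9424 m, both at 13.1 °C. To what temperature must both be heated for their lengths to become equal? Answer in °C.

L₁(1 + α₁ΔT) = L₂(1 + α₂ΔT) ⇒ ΔT = (L₂ − L₁)/(α₁L₁ − α₂L₂)
L₂ − L₁ = 2.9424 − 2.9374 = 5.00×10⁻³ m
α₁L₁ − α₂L₂ = 9.1×10⁻⁶×2.9374 − 4.8×10⁻⁷×2.9424 = 2.5317988×10⁻⁵ m/K
ΔT = 5.00×10⁻³ / 2.5317988×10⁻⁵ = 197.488 K
T = 13.1 + 197.488 = 210.588 °C

T = 210.6 °C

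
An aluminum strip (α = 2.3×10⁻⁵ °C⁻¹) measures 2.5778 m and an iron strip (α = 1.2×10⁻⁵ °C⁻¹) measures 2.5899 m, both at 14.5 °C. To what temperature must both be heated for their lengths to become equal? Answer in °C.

T = 443.4 °C

L₁(1 + α₁ΔT) = L₂(1 + α₂ΔT) ⇒ ΔT = (L₂ − L₁)/(α₁L₁ − α₂L₂)
L₂ − L₁ = 2.5899 − 2.5778 = 1.21×10⁻² m
α₁L₁ − α₂L₂ = 2.3×10⁻⁵×2.5778 − 1.2×10⁻⁵×2.5899 = 2.82106×10⁻⁵ m/K
ΔT = 1.21×10⁻² / 2.82106×10⁻⁵ = 428.917 K
T = 14.5 + 428.917 = 443.417 °C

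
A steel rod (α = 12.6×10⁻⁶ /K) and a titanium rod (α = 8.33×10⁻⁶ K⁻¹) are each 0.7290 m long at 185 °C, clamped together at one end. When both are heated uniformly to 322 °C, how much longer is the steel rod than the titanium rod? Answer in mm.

ΔT = 137 K
steel: ΔL = 12.6×10⁻⁶ × 0.7290 m × 137 = 1.2584×10⁻³ m = 1.2584 mm
titanium: ΔL = 8.33×10⁻⁶ × 0.7290 m × 137 = 8.3194×10⁻⁴ m = 0.83194 mm
difference = 1.2584 − 0.83194 = 0.42646 mm

0.426 mm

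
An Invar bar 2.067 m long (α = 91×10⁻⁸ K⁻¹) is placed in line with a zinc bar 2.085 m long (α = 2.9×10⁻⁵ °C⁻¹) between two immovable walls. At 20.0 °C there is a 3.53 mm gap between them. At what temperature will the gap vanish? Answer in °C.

T = 76.6 °C

α₁L₁ = 1.88097×10⁻⁶ m/K, α₂L₂ = 6.0465×10⁻⁵ m/K → total 6.234597×10⁻⁵ m/K
ΔT = g/(α₁L₁+α₂L₂) = 3.53×10⁻³ / 6.234597×10⁻⁵ = 56.620 K
T = 20.0 + 56.620 = 76.620 °C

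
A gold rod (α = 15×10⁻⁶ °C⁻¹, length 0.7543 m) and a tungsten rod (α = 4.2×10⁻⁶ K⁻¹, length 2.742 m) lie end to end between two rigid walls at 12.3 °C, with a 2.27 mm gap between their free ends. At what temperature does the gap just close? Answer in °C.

T = 112 °C

Gap closes when ΔL₁ + ΔL₂ = 2.27 mm = 2.27×10⁻³ m
(α₁L₁ + α₂L₂)ΔT = g
α₁L₁ + α₂L₂ = 15×10⁻⁶×0.7543 + 4.2×10⁻⁶×2.742 = 2.28309×10⁻⁵ m/K
ΔT = 2.27×10⁻³ / 2.28309×10⁻⁵ = 99.43 K
T = 12.3 + 99.43 = 111.73 °C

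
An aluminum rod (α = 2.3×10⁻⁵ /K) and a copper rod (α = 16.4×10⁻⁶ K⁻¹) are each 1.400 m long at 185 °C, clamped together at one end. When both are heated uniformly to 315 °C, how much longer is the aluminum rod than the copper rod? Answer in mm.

1.20 mm

ΔT = 130 K
aluminum: ΔL = 2.3×10⁻⁵ × 1.400 m × 130 = 4.1860×10⁻³ m = 4.1860 mm
copper: ΔL = 16.4×10⁻⁶ × 1.400 m × 130 = 2.9848×10⁻³ m = 2.9848 mm
difference = 4.1860 − 2.9848 = 1.2012 mm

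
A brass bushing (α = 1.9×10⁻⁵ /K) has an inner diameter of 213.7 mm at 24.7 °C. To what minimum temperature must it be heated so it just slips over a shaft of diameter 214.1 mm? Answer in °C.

T = 123 °C

Required Δd = 214.1 − 213.7 = 0.4 mm
Δd = αd₀ΔT ⇒ ΔT = Δd/(αd₀) = 0.4 / (1.9×10⁻⁵ × 213.7) = 98.51 K
T_min = 24.7 + 98.51 = 123.21 °C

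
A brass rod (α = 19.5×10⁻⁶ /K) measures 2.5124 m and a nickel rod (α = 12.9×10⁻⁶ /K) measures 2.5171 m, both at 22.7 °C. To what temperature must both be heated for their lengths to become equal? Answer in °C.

T = 307.2 °C

L₁(1 + α₁ΔT) = L₂(1 + α₂ΔT) ⇒ ΔT = (L₂ − L₁)/(α₁L₁ − α₂L₂)
L₂ − L₁ = 2.5171 − 2.5124 = 4.70×10⁻³ m
α₁L₁ − α₂L₂ = 19.5×10⁻⁶×2.5124 − 12.9×10⁻⁶×2.5171 = 1.652121×10⁻⁵ m/K
ΔT = 4.70×10⁻³ / 1.652121×10⁻⁵ = 284.483 K
T = 22.7 + 284.483 = 307.183 °C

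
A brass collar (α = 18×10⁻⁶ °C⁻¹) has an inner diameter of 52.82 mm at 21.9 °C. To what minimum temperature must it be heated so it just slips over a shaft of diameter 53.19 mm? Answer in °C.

T = 411 °C

Required Δd = 53.19 − 52.82 = 0.37 mm
Δd = αd₀ΔT ⇒ ΔT = Δd/(αd₀) = 0.37 / (18×10⁻⁶ × 52.82) = 389.16 K
T_min = 21.9 + 389.16 = 411.06 °C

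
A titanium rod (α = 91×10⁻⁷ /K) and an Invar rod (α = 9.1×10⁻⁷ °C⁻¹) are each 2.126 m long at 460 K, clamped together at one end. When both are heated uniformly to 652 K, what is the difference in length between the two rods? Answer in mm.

3.34 mm

ΔT = 192 K
titanium: ΔL = 91×10⁻⁷ × 2.126 m × 192 = 3.7145×10⁻³ m = 3.7145 mm
Invar: ΔL = 9.1×10⁻⁷ × 2.126 m × 192 = 3.7145×10⁻⁴ m = 0.37145 mm
difference = 3.7145 − 0.37145 = 3.34305 mm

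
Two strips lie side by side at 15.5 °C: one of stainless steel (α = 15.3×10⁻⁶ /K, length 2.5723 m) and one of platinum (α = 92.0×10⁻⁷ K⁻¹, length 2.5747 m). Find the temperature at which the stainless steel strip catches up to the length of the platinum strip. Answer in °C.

T = 168.7 °C

Equal length when α₁L₁ΔT − α₂L₂ΔT = L₂ − L₁ = 2.40×10⁻³ m
α₁L₁ = 3.935619×10⁻⁵, α₂L₂ = 2.368724×10⁻⁵ → Δ(αL) = 1.566895×10⁻⁵ m/K
ΔT = 2.40×10⁻³ / 1.566895×10⁻⁵ = 153.169 K, so T = 15.5 + 153.169 = 168.669 °C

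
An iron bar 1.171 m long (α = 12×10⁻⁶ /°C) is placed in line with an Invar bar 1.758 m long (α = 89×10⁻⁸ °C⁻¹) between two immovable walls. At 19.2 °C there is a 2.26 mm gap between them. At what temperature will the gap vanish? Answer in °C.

Gap closes when ΔL₁ + ΔL₂ = 2.26 mm = 2.26×10⁻³ m
(α₁L₁ + α₂L₂)ΔT = g
α₁L₁ + α₂L₂ = 12×10⁻⁶×1.171 + 89×10⁻⁸×1.758 = 1.561662×10⁻⁵ m/K
ΔT = 2.26×10⁻³ / 1.561662×10⁻⁵ = 144.72 K
T = 19.2 + 144.72 = 163.92 °C

T = 164 °C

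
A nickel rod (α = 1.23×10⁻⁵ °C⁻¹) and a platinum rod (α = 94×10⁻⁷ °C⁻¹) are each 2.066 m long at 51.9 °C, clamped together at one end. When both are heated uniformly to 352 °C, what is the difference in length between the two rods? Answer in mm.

1.80 mm

ΔT = 300.1 K
nickel: ΔL = 1.23×10⁻⁵ × 2.066 m × 300.1 = 7.6261×10⁻³ m = 7.6261 mm
platinum: ΔL = 94×10⁻⁷ × 2.066 m × 300.1 = 5.8281×10⁻³ m = 5.8281 mm
difference = 7.6261 − 5.8281 = 1.7980 mm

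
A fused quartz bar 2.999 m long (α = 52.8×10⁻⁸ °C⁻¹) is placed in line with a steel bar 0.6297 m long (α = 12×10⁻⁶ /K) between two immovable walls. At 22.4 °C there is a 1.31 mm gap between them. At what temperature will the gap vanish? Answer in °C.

Gap closes when ΔL₁ + ΔL₂ = 1.31 mm = 1.31×10⁻³ m
(α₁L₁ + α₂L₂)ΔT = g
α₁L₁ + α₂L₂ = 52.8×10⁻⁸×2.999 + 12×10⁻⁶×0.6297 = 9.139872×10⁻⁶ m/K
ΔT = 1.31×10⁻³ / 9.139872×10⁻⁶ = 143.33 K
T = 22.4 + 143.33 = 165.73 °C

T = 166 °C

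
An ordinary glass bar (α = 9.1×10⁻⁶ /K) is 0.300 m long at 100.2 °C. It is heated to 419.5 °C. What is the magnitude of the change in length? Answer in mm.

|ΔT| = |419.5 − 100.2| = 319.3 K
ΔL = αL₀ΔT = (9.1×10⁻⁶)(0.300)(319.3) = 8.72×10⁻⁴ m

ΔL = 0.872 mm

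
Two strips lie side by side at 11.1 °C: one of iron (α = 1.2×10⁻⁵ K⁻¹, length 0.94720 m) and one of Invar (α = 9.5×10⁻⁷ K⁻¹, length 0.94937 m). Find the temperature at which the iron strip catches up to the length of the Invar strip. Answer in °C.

T = 218.5 °C

L₁(1 + α₁ΔT) = L₂(1 + α₂ΔT) ⇒ ΔT = (L₂ − L₁)/(α₁L₁ − α₂L₂)
L₂ − L₁ = 0.94937 − 0.94720 = 2.17×10⁻³ m
α₁L₁ − α₂L₂ = 1.2×10⁻⁵×0.94720 − 9.5×10⁻⁷×0.94937 = 1.04644985×10⁻⁵ m/K
ΔT = 2.17×10⁻³ / 1.04644985×10⁻⁵ = 207.368 K
T = 11.1 + 207.368 = 218.468 °C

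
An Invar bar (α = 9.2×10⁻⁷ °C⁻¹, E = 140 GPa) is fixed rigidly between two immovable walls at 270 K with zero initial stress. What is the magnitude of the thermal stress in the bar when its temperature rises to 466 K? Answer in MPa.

Fully constrained: the free strain ε = αΔT is blocked, so σ = Eε = EαΔT.
|ΔT| = 196 K
σ = 140×10⁹ × 9.2×10⁻⁷ × 196 = 2.52×10⁷ Pa

σ = 25.2 MPa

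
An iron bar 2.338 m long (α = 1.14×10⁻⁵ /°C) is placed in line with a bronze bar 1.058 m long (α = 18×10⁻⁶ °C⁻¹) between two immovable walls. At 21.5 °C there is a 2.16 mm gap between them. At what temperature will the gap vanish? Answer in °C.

T = 68.8 °C

Gap closes when ΔL₁ + ΔL₂ = 2.16 mm = 2.16×10⁻³ m
(α₁L₁ + α₂L₂)ΔT = g
α₁L₁ + α₂L₂ = 1.14×10⁻⁵×2.338 + 18×10⁻⁶×1.058 = 4.56972×10⁻⁵ m/K
ΔT = 2.16×10⁻³ / 4.56972×10⁻⁵ = 47.268 K
T = 21.5 + 47.268 = 68.768 °C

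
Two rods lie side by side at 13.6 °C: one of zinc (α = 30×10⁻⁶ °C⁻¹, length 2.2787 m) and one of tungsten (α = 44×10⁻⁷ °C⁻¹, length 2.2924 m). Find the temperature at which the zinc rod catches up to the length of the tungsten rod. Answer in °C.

T = 248.7 °C

Equal length when α₁L₁ΔT − α₂L₂ΔT = L₂ − L₁ = 1.37×10⁻² m
α₁L₁ = 6.8361×10⁻⁵, α₂L₂ = 1.008656×10⁻⁵ → Δ(αL) = 5.827444×10⁻⁵ m/K
ΔT = 1.37×10⁻² / 5.827444×10⁻⁵ = 235.094 K, so T = 13.6 + 235.094 = 248.694 °C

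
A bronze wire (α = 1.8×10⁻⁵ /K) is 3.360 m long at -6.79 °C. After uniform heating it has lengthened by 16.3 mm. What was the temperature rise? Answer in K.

ΔL = αL₀ΔT ⇒ ΔT = ΔL / (αL₀)
ΔT = 16.3×10⁻³ m / (1.8×10⁻⁵ × 3.360 m) = 269.51 K

ΔT = 270 K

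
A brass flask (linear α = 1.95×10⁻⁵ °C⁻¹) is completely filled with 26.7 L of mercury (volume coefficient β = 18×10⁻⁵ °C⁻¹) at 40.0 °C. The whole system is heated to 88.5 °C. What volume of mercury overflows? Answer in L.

The flask also expands: β_container ≈ 3α = 5.85×10⁻⁵ /K
Net overflow = V₀(β_liq − 3α_cont)ΔT
β − 3α = 1.80×10⁻⁴ − 5.85×10⁻⁵ = 1.215×10⁻⁴ /K; ΔT = 48.5 K
ΔV = 26.7 × 1.215×10⁻⁴ × 48.5 = 0.157 L

0.157 L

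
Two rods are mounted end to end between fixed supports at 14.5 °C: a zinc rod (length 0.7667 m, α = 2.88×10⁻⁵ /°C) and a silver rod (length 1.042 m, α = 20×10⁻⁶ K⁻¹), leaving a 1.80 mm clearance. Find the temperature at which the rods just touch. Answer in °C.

T = 56.4 °C

Gap closes when ΔL₁ + ΔL₂ = 1.80 mm = 1.80×10⁻³ m
(α₁L₁ + α₂L₂)ΔT = g
α₁L₁ + α₂L₂ = 2.88×10⁻⁵×0.7667 + 20×10⁻⁶×1.042 = 4.292096×10⁻⁵ m/K
ΔT = 1.80×10⁻³ / 4.292096×10⁻⁵ = 41.938 K
T = 14.5 + 41.938 = 56.438 °C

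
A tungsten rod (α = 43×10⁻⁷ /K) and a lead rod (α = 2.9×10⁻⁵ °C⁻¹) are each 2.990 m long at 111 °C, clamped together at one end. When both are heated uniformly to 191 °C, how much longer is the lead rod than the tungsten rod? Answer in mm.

ΔT = 80 K
tungsten: ΔL = 43×10⁻⁷ × 2.990 m × 80 = 1.0286×10⁻³ m = 1.0286 mm
lead: ΔL = 2.9×10⁻⁵ × 2.990 m × 80 = 6.9368×10⁻³ m = 6.9368 mm
difference = 6.9368 − 1.0286 = 5.9082 mm

5.91 mm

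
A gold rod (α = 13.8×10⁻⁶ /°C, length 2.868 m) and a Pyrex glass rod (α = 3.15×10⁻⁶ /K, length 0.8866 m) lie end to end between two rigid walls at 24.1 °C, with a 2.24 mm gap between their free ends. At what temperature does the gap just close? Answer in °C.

T = 77.0 °C

α₁L₁ = 3.95784×10⁻⁵ m/K, α₂L₂ = 2.79279×10⁻⁶ m/K → total 4.237119×10⁻⁵ m/K
ΔT = g/(α₁L₁+α₂L₂) = 2.24×10⁻³ / 4.237119×10⁻⁵ = 52.866 K
T = 24.1 + 52.866 = 76.966 °C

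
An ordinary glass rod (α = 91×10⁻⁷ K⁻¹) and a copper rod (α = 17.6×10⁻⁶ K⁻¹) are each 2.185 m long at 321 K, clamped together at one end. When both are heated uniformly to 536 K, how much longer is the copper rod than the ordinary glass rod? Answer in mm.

3.99 mm

ΔT = 215 K
ordinary glass: ΔL = 91×10⁻⁷ × 2.185 m × 215 = 4.2750×10⁻³ m = 4.2750 mm
copper: ΔL = 17.6×10⁻⁶ × 2.185 m × 215 = 8.2680×10⁻³ m = 8.2680 mm
difference = 8.2680 − 4.2750 = 3.993 mm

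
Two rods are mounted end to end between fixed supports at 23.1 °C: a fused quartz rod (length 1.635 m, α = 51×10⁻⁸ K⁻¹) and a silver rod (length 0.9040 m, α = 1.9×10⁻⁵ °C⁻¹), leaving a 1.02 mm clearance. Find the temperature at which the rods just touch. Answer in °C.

α₁L₁ = 8.3385×10⁻⁷ m/K, α₂L₂ = 1.7176×10⁻⁵ m/K → total 1.800985×10⁻⁵ m/K
ΔT = g/(α₁L₁+α₂L₂) = 1.02×10⁻³ / 1.800985×10⁻⁵ = 56.636 K
T = 23.1 + 56.636 = 79.736 °C

T = 79.7 °C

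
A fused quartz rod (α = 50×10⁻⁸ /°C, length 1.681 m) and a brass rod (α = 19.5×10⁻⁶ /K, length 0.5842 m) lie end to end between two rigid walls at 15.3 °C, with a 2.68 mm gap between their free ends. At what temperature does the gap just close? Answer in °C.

Gap closes when ΔL₁ + ΔL₂ = 2.68 mm = 2.68×10⁻³ m
(α₁L₁ + α₂L₂)ΔT = g
α₁L₁ + α₂L₂ = 50×10⁻⁸×1.681 + 19.5×10⁻⁶×0.5842 = 1.22324×10⁻⁵ m/K
ΔT = 2.68×10⁻³ / 1.22324×10⁻⁵ = 219.09 K
T = 15.3 + 219.09 = 234.39 °C

T = 234 °C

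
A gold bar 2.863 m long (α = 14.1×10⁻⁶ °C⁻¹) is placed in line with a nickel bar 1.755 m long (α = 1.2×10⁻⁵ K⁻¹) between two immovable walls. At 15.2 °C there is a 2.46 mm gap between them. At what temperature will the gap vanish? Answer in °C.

α₁L₁ = 4.03683×10⁻⁵ m/K, α₂L₂ = 2.106×10⁻⁵ m/K → total 6.14283×10⁻⁵ m/K
ΔT = g/(α₁L₁+α₂L₂) = 2.46×10⁻³ / 6.14283×10⁻⁵ = 40.047 K
T = 15.2 + 40.047 = 55.247 °C

T = 55.2 °C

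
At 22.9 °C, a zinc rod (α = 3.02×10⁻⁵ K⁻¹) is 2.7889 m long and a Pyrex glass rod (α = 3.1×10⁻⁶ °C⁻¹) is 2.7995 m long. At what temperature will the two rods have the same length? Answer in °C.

Equal length when α₁L₁ΔT − α₂L₂ΔT = L₂ − L₁ = 1.06×10⁻² m
α₁L₁ = 8.422478×10⁻⁵, α₂L₂ = 8.67845×10⁻⁶ → Δ(αL) = 7.554633×10⁻⁵ m/K
ΔT = 1.06×10⁻² / 7.554633×10⁻⁵ = 140.311 K, so T = 22.9 + 140.311 = 163.211 °C

T = 163.2 °C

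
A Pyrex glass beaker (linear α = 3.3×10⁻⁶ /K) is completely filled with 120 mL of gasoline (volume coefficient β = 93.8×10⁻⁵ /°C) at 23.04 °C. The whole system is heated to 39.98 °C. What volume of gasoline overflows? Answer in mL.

The beaker also expands: β_container ≈ 3α = 9.9×10⁻⁶ /K
Net overflow = V₀(β_liq − 3α_cont)ΔT
β − 3α = 9.38×10⁻⁴ − 9.9×10⁻⁶ = 9.281×10⁻⁴ /K; ΔT = 16.94 K
ΔV = 120 × 9.281×10⁻⁴ × 16.94 = 1.89 mL

1.89 mL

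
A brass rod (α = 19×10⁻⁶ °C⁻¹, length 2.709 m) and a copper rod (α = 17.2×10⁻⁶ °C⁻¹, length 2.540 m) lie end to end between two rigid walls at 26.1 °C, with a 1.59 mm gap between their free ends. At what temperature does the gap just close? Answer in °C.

T = 42.8 °C

Gap closes when ΔL₁ + ΔL₂ = 1.59 mm = 1.59×10⁻³ m
(α₁L₁ + α₂L₂)ΔT = g
α₁L₁ + α₂L₂ = 19×10⁻⁶×2.709 + 17.2×10⁻⁶×2.540 = 9.5159×10⁻⁵ m/K
ΔT = 1.59×10⁻³ / 9.5159×10⁻⁵ = 16.709 K
T = 26.1 + 16.709 = 42.809 °C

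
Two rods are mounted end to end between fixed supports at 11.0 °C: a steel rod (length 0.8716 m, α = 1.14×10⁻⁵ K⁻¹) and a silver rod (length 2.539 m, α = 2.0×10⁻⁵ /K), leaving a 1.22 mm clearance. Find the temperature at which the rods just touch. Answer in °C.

α₁L₁ = 9.93624×10⁻⁶ m/K, α₂L₂ = 5.078×10⁻⁵ m/K → total 6.071624×10⁻⁵ m/K
ΔT = g/(α₁L₁+α₂L₂) = 1.22×10⁻³ / 6.071624×10⁻⁵ = 20.093 K
T = 11.0 + 20.093 = 31.093 °C

T = 31.1 °C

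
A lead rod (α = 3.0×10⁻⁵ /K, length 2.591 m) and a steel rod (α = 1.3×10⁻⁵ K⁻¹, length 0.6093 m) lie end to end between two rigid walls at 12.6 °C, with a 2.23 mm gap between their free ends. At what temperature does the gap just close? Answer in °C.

α₁L₁ = 7.773×10⁻⁵ m/K, α₂L₂ = 7.9209×10⁻⁶ m/K → total 8.56509×10⁻⁵ m/K
ΔT = g/(α₁L₁+α₂L₂) = 2.23×10⁻³ / 8.56509×10⁻⁵ = 26.036 K
T = 12.6 + 26.036 = 38.636 °C

T = 38.6 °C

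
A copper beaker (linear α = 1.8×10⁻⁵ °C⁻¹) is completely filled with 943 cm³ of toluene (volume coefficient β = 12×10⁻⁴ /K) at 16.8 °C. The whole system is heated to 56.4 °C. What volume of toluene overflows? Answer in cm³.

42.8 cm³

The beaker also expands: β_container ≈ 3α = 5.4×10⁻⁵ /K
Net overflow = V₀(β_liq − 3α_cont)ΔT
β − 3α = 1.20×10⁻³ − 5.4×10⁻⁵ = 1.146×10⁻³ /K; ΔT = 39.6 K
ΔV = 943 × 1.146×10⁻³ × 39.6 = 42.8 cm³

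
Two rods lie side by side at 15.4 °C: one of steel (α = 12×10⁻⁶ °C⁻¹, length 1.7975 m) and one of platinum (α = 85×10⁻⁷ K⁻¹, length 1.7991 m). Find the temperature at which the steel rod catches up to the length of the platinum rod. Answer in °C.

L₁(1 + α₁ΔT) = L₂(1 + α₂ΔT) ⇒ ΔT = (L₂ − L₁)/(α₁L₁ − α₂L₂)
L₂ − L₁ = 1.7991 − 1.7975 = 1.60×10⁻³ m
α₁L₁ − α₂L₂ = 12×10⁻⁶×1.7975 − 85×10⁻⁷×1.7991 = 6.27765×10⁻⁶ m/K
ΔT = 1.60×10⁻³ / 6.27765×10⁻⁶ = 254.872 K
T = 15.4 + 254.872 = 270.272 °C

T = 270.3 °C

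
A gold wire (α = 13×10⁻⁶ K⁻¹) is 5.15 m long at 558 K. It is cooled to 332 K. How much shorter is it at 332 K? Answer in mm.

|ΔT| = |332 − 558| = 226 K
ΔL = αL₀ΔT = (13×10⁻⁶)(5.15)(226) = 1.51×10⁻² m

ΔL = 15.1 mm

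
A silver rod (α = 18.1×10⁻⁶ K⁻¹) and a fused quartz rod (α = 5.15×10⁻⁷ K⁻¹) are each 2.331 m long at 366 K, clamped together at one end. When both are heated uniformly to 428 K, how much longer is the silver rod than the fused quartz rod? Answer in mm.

2.54 mm

ΔT = 62 K
silver: ΔL = 18.1×10⁻⁶ × 2.331 m × 62 = 2.6158×10⁻³ m = 2.6158 mm
fused quartz: ΔL = 5.15×10⁻⁷ × 2.331 m × 62 = 7.4429×10⁻⁵ m = 0.074429 mm
difference = 2.6158 − 0.074429 = 2.541371 mm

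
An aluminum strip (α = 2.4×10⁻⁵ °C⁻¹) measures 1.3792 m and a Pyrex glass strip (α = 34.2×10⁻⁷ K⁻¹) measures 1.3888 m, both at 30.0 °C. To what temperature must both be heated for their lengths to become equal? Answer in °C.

L₁(1 + α₁ΔT) = L₂(1 + α₂ΔT) ⇒ ΔT = (L₂ − L₁)/(α₁L₁ − α₂L₂)
L₂ − L₁ = 1.3888 − 1.3792 = 9.60×10⁻³ m
α₁L₁ − α₂L₂ = 2.4×10⁻⁵×1.3792 − 34.2×10⁻⁷×1.3888 = 2.8351104×10⁻⁵ m/K
ΔT = 9.60×10⁻³ / 2.8351104×10⁻⁵ = 338.611 K
T = 30.0 + 338.611 = 368.611 °C

T = 368.6 °C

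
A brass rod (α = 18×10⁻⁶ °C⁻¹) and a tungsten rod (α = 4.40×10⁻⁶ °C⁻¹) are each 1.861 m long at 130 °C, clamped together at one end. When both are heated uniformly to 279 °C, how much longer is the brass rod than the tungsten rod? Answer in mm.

3.77 mm

ΔT = 149 K
brass: ΔL = 18×10⁻⁶ × 1.861 m × 149 = 4.9912×10⁻³ m = 4.9912 mm
tungsten: ΔL = 4.40×10⁻⁶ × 1.861 m × 149 = 1.2201×10⁻³ m = 1.2201 mm
difference = 4.9912 − 1.2201 = 3.7711 mm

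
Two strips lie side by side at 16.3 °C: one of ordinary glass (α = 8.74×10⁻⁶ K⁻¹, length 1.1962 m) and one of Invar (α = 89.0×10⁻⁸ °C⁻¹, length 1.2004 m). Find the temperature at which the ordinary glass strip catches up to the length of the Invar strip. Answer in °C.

T = 463.8 °C

Equal length when α₁L₁ΔT − α₂L₂ΔT = L₂ − L₁ = 4.20×10⁻³ m
α₁L₁ = 1.0454788×10⁻⁵, α₂L₂ = 1.068356×10⁻⁶ → Δ(αL) = 9.386432×10⁻⁶ m/K
ΔT = 4.20×10⁻³ / 9.386432×10⁻⁶ = 447.454 K, so T = 16.3 + 447.454 = 463.754 °C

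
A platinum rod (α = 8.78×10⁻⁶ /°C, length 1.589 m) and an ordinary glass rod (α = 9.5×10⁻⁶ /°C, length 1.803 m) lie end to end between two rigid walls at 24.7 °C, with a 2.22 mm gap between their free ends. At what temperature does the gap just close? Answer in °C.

Gap closes when ΔL₁ + ΔL₂ = 2.22 mm = 2.22×10⁻³ m
(α₁L₁ + α₂L₂)ΔT = g
α₁L₁ + α₂L₂ = 8.78×10⁻⁶×1.589 + 9.5×10⁻⁶×1.803 = 3.107992×10⁻⁵ m/K
ΔT = 2.22×10⁻³ / 3.107992×10⁻⁵ = 71.429 K
T = 24.7 + 71.429 = 96.129 °C

T = 96.1 °C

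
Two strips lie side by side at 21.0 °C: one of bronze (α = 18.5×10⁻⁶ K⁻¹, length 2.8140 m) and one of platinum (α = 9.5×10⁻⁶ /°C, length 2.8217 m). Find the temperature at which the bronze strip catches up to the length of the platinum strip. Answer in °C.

T = 325.9 °C

L₁(1 + α₁ΔT) = L₂(1 + α₂ΔT) ⇒ ΔT = (L₂ − L₁)/(α₁L₁ − α₂L₂)
L₂ − L₁ = 2.8217 − 2.8140 = 7.70×10⁻³ m
α₁L₁ − α₂L₂ = 18.5×10⁻⁶×2.8140 − 9.5×10⁻⁶×2.8217 = 2.525285×10⁻⁵ m/K
ΔT = 7.70×10⁻³ / 2.525285×10⁻⁵ = 304.916 K
T = 21.0 + 304.916 = 325.916 °C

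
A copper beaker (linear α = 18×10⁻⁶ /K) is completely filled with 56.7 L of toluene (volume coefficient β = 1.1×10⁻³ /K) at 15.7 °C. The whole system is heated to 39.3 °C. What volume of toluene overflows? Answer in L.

The beaker also expands: β_container ≈ 3α = 5.4×10⁻⁵ /K
Net overflow = V₀(β_liq − 3α_cont)ΔT
β − 3α = 1.10×10⁻³ − 5.4×10⁻⁵ = 1.046×10⁻³ /K; ΔT = 23.6 K
ΔV = 56.7 × 1.046×10⁻³ × 23.6 = 1.40 L

1.40 L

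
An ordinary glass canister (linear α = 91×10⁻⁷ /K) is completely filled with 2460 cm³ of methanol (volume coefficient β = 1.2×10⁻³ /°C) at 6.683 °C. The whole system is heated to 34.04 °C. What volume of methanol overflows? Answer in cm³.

The canister also expands: β_container ≈ 3α = 2.73×10⁻⁵ /K
Net overflow = V₀(β_liq − 3α_cont)ΔT
β − 3α = 1.20×10⁻³ − 2.73×10⁻⁵ = 1.1727×10⁻³ /K; ΔT = 27.357 K
ΔV = 2460 × 1.1727×10⁻³ × 27.357 = 78.9 cm³

78.9 cm³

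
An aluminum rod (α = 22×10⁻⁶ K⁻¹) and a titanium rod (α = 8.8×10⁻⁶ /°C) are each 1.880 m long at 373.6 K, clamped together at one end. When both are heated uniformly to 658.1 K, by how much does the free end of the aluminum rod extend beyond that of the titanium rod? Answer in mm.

ΔT = 284.5 K
aluminum: ΔL = 22×10⁻⁶ × 1.880 m × 284.5 = 1.1767×10⁻² m = 11.767 mm
titanium: ΔL = 8.8×10⁻⁶ × 1.880 m × 284.5 = 4.7068×10⁻³ m = 4.7068 mm
difference = 11.767 − 4.7068 = 7.0602 mm

7.06 mm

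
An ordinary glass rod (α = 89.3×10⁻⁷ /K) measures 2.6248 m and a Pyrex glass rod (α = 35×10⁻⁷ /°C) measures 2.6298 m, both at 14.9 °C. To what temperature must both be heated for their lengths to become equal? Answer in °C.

Equal length when α₁L₁ΔT − α₂L₂ΔT = L₂ − L₁ = 5.00×10⁻³ m
α₁L₁ = 2.3439464×10⁻⁵, α₂L₂ = 9.2043×10⁻⁶ → Δ(αL) = 1.4235164×10⁻⁵ m/K
ΔT = 5.00×10⁻³ / 1.4235164×10⁻⁵ = 351.243 K, so T = 14.9 + 351.243 = 366.143 °C

T = 366.1 °C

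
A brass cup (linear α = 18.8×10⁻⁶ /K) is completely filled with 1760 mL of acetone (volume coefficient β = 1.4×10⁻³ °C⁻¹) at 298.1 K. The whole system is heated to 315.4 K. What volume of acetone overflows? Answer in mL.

40.9 mL

The cup also expands: β_container ≈ 3α = 5.64×10⁻⁵ /K
Net overflow = V₀(β_liq − 3α_cont)ΔT
β − 3α = 1.40×10⁻³ − 5.64×10⁻⁵ = 1.3436×10⁻³ /K; ΔT = 17.3 K
ΔV = 1760 × 1.3436×10⁻³ × 17.3 = 40.9 mL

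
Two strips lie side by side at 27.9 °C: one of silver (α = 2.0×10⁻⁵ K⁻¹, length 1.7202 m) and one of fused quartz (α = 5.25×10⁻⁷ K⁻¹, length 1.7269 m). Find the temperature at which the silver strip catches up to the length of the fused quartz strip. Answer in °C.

Equal length when α₁L₁ΔT − α₂L₂ΔT = L₂ − L₁ = 6.70×10⁻³ m
α₁L₁ = 3.4404×10⁻⁵, α₂L₂ = 9.066225×10⁻⁷ → Δ(αL) = 3.34973775×10⁻⁵ m/K
ΔT = 6.70×10⁻³ / 3.34973775×10⁻⁵ = 200.016 K, so T = 27.9 + 200.016 = 227.916 °C

T = 227.9 °C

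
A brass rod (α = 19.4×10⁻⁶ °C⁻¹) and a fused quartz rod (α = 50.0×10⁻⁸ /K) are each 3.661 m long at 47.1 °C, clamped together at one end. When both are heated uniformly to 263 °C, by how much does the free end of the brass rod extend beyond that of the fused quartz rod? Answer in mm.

ΔT = 215.9 K
brass: ΔL = 19.4×10⁻⁶ × 3.661 m × 215.9 = 1.5334×10⁻² m = 15.334 mm
fused quartz: ΔL = 50.0×10⁻⁸ × 3.661 m × 215.9 = 3.9520×10⁻⁴ m = 0.39520 mm
difference = 15.334 − 0.39520 = 14.9388 mm

14.9 mm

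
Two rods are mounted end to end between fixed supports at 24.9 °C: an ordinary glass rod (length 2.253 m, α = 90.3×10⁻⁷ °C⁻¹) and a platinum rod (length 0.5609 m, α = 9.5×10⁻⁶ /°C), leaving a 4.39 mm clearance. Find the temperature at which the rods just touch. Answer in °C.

Gap closes when ΔL₁ + ΔL₂ = 4.39 mm = 4.39×10⁻³ m
(α₁L₁ + α₂L₂)ΔT = g
α₁L₁ + α₂L₂ = 90.3×10⁻⁷×2.253 + 9.5×10⁻⁶×0.5609 = 2.567314×10⁻⁵ m/K
ΔT = 4.39×10⁻³ / 2.567314×10⁻⁵ = 171.00 K
T = 24.9 + 171.00 = 195.90 °C

T = 196 °C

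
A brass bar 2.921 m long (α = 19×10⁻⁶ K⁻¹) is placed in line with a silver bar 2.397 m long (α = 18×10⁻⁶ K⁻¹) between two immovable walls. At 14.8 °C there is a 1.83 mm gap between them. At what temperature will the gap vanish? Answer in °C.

Gap closes when ΔL₁ + ΔL₂ = 1.83 mm = 1.83×10⁻³ m
(α₁L₁ + α₂L₂)ΔT = g
α₁L₁ + α₂L₂ = 19×10⁻⁶×2.921 + 18×10⁻⁶×2.397 = 9.8645×10⁻⁵ m/K
ΔT = 1.83×10⁻³ / 9.8645×10⁻⁵ = 18.551 K
T = 14.8 + 18.551 = 33.351 °C

T = 33.4 °C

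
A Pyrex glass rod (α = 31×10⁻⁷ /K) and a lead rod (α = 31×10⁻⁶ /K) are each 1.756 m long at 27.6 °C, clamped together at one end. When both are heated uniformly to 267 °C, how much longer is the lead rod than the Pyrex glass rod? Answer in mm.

ΔT = 239.4 K
Pyrex glass: ΔL = 31×10⁻⁷ × 1.756 m × 239.4 = 1.3032×10⁻³ m = 1.3032 mm
lead: ΔL = 31×10⁻⁶ × 1.756 m × 239.4 = 1.3032×10⁻² m = 13.032 mm
difference = 13.032 − 1.3032 = 11.7288 mm

11.7 mm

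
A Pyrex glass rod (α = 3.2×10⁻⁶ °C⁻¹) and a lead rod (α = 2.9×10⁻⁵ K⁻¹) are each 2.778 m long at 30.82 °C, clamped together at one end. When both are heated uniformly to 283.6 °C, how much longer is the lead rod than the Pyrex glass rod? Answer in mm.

18.1 mm

ΔT = 252.78 K
Pyrex glass: ΔL = 3.2×10⁻⁶ × 2.778 m × 252.78 = 2.2471×10⁻³ m = 2.2471 mm
lead: ΔL = 2.9×10⁻⁵ × 2.778 m × 252.78 = 2.0364×10⁻² m = 20.364 mm
difference = 20.364 − 2.2471 = 18.1169 mm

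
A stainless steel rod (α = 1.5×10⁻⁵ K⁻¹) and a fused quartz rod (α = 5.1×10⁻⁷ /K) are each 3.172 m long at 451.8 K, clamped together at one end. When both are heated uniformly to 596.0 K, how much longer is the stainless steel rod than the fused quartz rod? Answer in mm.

ΔT = 144.2 K
stainless steel: ΔL = 1.5×10⁻⁵ × 3.172 m × 144.2 = 6.8610×10⁻³ m = 6.8610 mm
fused quartz: ΔL = 5.1×10⁻⁷ × 3.172 m × 144.2 = 2.3328×10⁻⁴ m = 0.23328 mm
difference = 6.8610 − 0.23328 = 6.62772 mm

6.63 mm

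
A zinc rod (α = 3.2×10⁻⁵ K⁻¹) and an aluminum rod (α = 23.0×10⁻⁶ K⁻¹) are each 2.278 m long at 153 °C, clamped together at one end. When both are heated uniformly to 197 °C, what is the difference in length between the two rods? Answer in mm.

0.902 mm

ΔT = 44 K
zinc: ΔL = 3.2×10⁻⁵ × 2.278 m × 44 = 3.2074×10⁻³ m = 3.2074 mm
aluminum: ΔL = 23.0×10⁻⁶ × 2.278 m × 44 = 2.3053×10⁻³ m = 2.3053 mm
difference = 3.2074 − 2.3053 = 0.9021 mm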